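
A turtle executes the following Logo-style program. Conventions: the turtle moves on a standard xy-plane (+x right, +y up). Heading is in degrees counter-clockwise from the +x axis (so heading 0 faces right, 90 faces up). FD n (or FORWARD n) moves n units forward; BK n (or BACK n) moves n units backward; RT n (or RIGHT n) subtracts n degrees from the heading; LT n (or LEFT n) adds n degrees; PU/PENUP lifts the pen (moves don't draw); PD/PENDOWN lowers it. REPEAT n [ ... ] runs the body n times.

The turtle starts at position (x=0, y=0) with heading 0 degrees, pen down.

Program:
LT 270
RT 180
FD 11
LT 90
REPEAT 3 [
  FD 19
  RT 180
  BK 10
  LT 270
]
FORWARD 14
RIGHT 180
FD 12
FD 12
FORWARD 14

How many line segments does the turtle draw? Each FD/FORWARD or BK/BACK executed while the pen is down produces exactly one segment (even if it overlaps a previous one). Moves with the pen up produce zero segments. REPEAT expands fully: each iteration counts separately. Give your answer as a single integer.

Executing turtle program step by step:
Start: pos=(0,0), heading=0, pen down
LT 270: heading 0 -> 270
RT 180: heading 270 -> 90
FD 11: (0,0) -> (0,11) [heading=90, draw]
LT 90: heading 90 -> 180
REPEAT 3 [
  -- iteration 1/3 --
  FD 19: (0,11) -> (-19,11) [heading=180, draw]
  RT 180: heading 180 -> 0
  BK 10: (-19,11) -> (-29,11) [heading=0, draw]
  LT 270: heading 0 -> 270
  -- iteration 2/3 --
  FD 19: (-29,11) -> (-29,-8) [heading=270, draw]
  RT 180: heading 270 -> 90
  BK 10: (-29,-8) -> (-29,-18) [heading=90, draw]
  LT 270: heading 90 -> 0
  -- iteration 3/3 --
  FD 19: (-29,-18) -> (-10,-18) [heading=0, draw]
  RT 180: heading 0 -> 180
  BK 10: (-10,-18) -> (0,-18) [heading=180, draw]
  LT 270: heading 180 -> 90
]
FD 14: (0,-18) -> (0,-4) [heading=90, draw]
RT 180: heading 90 -> 270
FD 12: (0,-4) -> (0,-16) [heading=270, draw]
FD 12: (0,-16) -> (0,-28) [heading=270, draw]
FD 14: (0,-28) -> (0,-42) [heading=270, draw]
Final: pos=(0,-42), heading=270, 11 segment(s) drawn
Segments drawn: 11

Answer: 11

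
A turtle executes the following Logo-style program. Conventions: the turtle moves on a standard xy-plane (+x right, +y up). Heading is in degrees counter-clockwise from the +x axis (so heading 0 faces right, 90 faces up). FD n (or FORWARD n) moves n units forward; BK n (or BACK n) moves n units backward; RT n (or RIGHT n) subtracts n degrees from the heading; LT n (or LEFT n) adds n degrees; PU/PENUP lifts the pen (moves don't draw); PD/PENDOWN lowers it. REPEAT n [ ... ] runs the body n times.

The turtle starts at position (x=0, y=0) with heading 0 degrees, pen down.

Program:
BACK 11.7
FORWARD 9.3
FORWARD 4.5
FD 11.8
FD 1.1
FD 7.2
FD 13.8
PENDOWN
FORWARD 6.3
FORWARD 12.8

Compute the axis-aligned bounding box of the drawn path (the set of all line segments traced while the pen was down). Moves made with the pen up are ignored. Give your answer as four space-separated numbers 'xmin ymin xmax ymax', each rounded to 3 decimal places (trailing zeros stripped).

Answer: -11.7 0 55.1 0

Derivation:
Executing turtle program step by step:
Start: pos=(0,0), heading=0, pen down
BK 11.7: (0,0) -> (-11.7,0) [heading=0, draw]
FD 9.3: (-11.7,0) -> (-2.4,0) [heading=0, draw]
FD 4.5: (-2.4,0) -> (2.1,0) [heading=0, draw]
FD 11.8: (2.1,0) -> (13.9,0) [heading=0, draw]
FD 1.1: (13.9,0) -> (15,0) [heading=0, draw]
FD 7.2: (15,0) -> (22.2,0) [heading=0, draw]
FD 13.8: (22.2,0) -> (36,0) [heading=0, draw]
PD: pen down
FD 6.3: (36,0) -> (42.3,0) [heading=0, draw]
FD 12.8: (42.3,0) -> (55.1,0) [heading=0, draw]
Final: pos=(55.1,0), heading=0, 9 segment(s) drawn

Segment endpoints: x in {-11.7, -2.4, 0, 2.1, 13.9, 15, 22.2, 36, 42.3, 55.1}, y in {0}
xmin=-11.7, ymin=0, xmax=55.1, ymax=0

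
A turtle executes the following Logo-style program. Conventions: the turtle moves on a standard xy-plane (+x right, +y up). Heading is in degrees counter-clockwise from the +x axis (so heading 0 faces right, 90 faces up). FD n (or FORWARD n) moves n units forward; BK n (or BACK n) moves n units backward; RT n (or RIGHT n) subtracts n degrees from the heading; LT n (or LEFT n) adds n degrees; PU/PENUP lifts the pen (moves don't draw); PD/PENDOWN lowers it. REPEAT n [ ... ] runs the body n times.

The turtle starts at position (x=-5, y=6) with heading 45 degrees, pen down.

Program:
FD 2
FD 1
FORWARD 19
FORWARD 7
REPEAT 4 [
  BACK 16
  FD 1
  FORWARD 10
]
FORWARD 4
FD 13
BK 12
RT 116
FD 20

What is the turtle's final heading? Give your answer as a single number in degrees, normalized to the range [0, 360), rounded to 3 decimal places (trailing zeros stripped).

Executing turtle program step by step:
Start: pos=(-5,6), heading=45, pen down
FD 2: (-5,6) -> (-3.586,7.414) [heading=45, draw]
FD 1: (-3.586,7.414) -> (-2.879,8.121) [heading=45, draw]
FD 19: (-2.879,8.121) -> (10.556,21.556) [heading=45, draw]
FD 7: (10.556,21.556) -> (15.506,26.506) [heading=45, draw]
REPEAT 4 [
  -- iteration 1/4 --
  BK 16: (15.506,26.506) -> (4.192,15.192) [heading=45, draw]
  FD 1: (4.192,15.192) -> (4.899,15.899) [heading=45, draw]
  FD 10: (4.899,15.899) -> (11.971,22.971) [heading=45, draw]
  -- iteration 2/4 --
  BK 16: (11.971,22.971) -> (0.657,11.657) [heading=45, draw]
  FD 1: (0.657,11.657) -> (1.364,12.364) [heading=45, draw]
  FD 10: (1.364,12.364) -> (8.435,19.435) [heading=45, draw]
  -- iteration 3/4 --
  BK 16: (8.435,19.435) -> (-2.879,8.121) [heading=45, draw]
  FD 1: (-2.879,8.121) -> (-2.172,8.828) [heading=45, draw]
  FD 10: (-2.172,8.828) -> (4.899,15.899) [heading=45, draw]
  -- iteration 4/4 --
  BK 16: (4.899,15.899) -> (-6.414,4.586) [heading=45, draw]
  FD 1: (-6.414,4.586) -> (-5.707,5.293) [heading=45, draw]
  FD 10: (-5.707,5.293) -> (1.364,12.364) [heading=45, draw]
]
FD 4: (1.364,12.364) -> (4.192,15.192) [heading=45, draw]
FD 13: (4.192,15.192) -> (13.385,24.385) [heading=45, draw]
BK 12: (13.385,24.385) -> (4.899,15.899) [heading=45, draw]
RT 116: heading 45 -> 289
FD 20: (4.899,15.899) -> (11.411,-3.011) [heading=289, draw]
Final: pos=(11.411,-3.011), heading=289, 20 segment(s) drawn

Answer: 289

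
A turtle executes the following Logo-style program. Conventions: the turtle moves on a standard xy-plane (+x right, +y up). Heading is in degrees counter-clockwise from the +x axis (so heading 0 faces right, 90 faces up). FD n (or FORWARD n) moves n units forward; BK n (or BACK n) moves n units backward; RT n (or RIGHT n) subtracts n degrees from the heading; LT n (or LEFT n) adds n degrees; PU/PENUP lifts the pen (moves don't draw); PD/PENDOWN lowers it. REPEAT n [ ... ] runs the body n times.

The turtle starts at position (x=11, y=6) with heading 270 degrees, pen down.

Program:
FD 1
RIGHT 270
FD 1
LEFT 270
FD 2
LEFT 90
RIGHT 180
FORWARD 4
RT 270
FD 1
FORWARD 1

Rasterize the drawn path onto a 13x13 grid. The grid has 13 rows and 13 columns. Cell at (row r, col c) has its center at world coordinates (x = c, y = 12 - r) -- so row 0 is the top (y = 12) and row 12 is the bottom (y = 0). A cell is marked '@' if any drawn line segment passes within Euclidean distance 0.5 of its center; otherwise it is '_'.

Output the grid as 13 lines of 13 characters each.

Answer: _____________
_____________
_____________
_____________
_____________
_____________
___________@_
___________@@
____________@
________@@@@@
________@____
________@____
_____________

Derivation:
Segment 0: (11,6) -> (11,5)
Segment 1: (11,5) -> (12,5)
Segment 2: (12,5) -> (12,3)
Segment 3: (12,3) -> (8,3)
Segment 4: (8,3) -> (8,2)
Segment 5: (8,2) -> (8,1)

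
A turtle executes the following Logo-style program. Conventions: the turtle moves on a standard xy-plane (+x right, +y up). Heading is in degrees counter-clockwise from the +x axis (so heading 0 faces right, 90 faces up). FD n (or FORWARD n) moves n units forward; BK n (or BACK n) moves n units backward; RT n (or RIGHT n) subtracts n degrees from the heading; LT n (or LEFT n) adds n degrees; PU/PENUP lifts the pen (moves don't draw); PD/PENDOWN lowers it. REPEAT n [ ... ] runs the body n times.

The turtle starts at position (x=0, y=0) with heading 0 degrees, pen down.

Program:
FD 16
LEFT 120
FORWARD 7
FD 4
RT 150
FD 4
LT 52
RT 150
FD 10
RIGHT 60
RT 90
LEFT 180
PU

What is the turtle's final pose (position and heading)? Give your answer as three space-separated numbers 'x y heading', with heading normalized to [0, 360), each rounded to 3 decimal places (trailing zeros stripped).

Executing turtle program step by step:
Start: pos=(0,0), heading=0, pen down
FD 16: (0,0) -> (16,0) [heading=0, draw]
LT 120: heading 0 -> 120
FD 7: (16,0) -> (12.5,6.062) [heading=120, draw]
FD 4: (12.5,6.062) -> (10.5,9.526) [heading=120, draw]
RT 150: heading 120 -> 330
FD 4: (10.5,9.526) -> (13.964,7.526) [heading=330, draw]
LT 52: heading 330 -> 22
RT 150: heading 22 -> 232
FD 10: (13.964,7.526) -> (7.807,-0.354) [heading=232, draw]
RT 60: heading 232 -> 172
RT 90: heading 172 -> 82
LT 180: heading 82 -> 262
PU: pen up
Final: pos=(7.807,-0.354), heading=262, 5 segment(s) drawn

Answer: 7.807 -0.354 262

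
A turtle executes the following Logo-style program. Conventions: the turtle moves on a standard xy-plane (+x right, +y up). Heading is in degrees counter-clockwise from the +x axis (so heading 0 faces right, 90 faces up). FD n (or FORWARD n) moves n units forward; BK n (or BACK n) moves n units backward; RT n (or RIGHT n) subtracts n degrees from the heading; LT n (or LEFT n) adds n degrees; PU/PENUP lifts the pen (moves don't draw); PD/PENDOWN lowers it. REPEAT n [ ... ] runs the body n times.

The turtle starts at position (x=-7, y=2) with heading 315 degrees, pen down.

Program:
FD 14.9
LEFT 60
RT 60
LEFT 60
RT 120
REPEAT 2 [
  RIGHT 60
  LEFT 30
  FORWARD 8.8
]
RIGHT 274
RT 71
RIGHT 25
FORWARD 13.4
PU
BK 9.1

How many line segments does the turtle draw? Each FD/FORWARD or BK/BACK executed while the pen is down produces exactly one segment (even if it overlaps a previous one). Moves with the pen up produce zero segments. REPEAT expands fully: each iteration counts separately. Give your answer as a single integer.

Executing turtle program step by step:
Start: pos=(-7,2), heading=315, pen down
FD 14.9: (-7,2) -> (3.536,-8.536) [heading=315, draw]
LT 60: heading 315 -> 15
RT 60: heading 15 -> 315
LT 60: heading 315 -> 15
RT 120: heading 15 -> 255
REPEAT 2 [
  -- iteration 1/2 --
  RT 60: heading 255 -> 195
  LT 30: heading 195 -> 225
  FD 8.8: (3.536,-8.536) -> (-2.687,-14.758) [heading=225, draw]
  -- iteration 2/2 --
  RT 60: heading 225 -> 165
  LT 30: heading 165 -> 195
  FD 8.8: (-2.687,-14.758) -> (-11.187,-17.036) [heading=195, draw]
]
RT 274: heading 195 -> 281
RT 71: heading 281 -> 210
RT 25: heading 210 -> 185
FD 13.4: (-11.187,-17.036) -> (-24.536,-18.204) [heading=185, draw]
PU: pen up
BK 9.1: (-24.536,-18.204) -> (-15.47,-17.411) [heading=185, move]
Final: pos=(-15.47,-17.411), heading=185, 4 segment(s) drawn
Segments drawn: 4

Answer: 4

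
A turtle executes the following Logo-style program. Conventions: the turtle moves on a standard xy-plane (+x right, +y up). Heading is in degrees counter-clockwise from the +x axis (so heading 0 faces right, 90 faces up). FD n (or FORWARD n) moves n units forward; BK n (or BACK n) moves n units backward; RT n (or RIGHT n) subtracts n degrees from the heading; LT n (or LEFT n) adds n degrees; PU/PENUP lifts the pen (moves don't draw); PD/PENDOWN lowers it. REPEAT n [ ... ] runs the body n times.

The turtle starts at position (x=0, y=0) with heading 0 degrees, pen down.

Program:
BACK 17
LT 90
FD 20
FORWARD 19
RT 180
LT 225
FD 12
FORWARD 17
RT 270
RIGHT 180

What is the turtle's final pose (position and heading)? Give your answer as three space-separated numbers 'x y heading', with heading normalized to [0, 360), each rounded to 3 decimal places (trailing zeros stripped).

Executing turtle program step by step:
Start: pos=(0,0), heading=0, pen down
BK 17: (0,0) -> (-17,0) [heading=0, draw]
LT 90: heading 0 -> 90
FD 20: (-17,0) -> (-17,20) [heading=90, draw]
FD 19: (-17,20) -> (-17,39) [heading=90, draw]
RT 180: heading 90 -> 270
LT 225: heading 270 -> 135
FD 12: (-17,39) -> (-25.485,47.485) [heading=135, draw]
FD 17: (-25.485,47.485) -> (-37.506,59.506) [heading=135, draw]
RT 270: heading 135 -> 225
RT 180: heading 225 -> 45
Final: pos=(-37.506,59.506), heading=45, 5 segment(s) drawn

Answer: -37.506 59.506 45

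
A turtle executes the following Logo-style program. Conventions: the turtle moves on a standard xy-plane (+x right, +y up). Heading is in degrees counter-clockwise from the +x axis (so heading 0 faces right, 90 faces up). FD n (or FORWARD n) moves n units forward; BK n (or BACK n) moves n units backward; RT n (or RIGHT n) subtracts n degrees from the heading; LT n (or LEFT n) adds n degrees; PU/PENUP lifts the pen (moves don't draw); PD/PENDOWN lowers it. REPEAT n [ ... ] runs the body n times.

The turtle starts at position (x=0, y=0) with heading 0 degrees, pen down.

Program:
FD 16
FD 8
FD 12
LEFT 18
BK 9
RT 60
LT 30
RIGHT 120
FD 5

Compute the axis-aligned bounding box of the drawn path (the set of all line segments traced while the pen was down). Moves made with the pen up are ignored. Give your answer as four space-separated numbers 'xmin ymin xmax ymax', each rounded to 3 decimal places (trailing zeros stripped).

Executing turtle program step by step:
Start: pos=(0,0), heading=0, pen down
FD 16: (0,0) -> (16,0) [heading=0, draw]
FD 8: (16,0) -> (24,0) [heading=0, draw]
FD 12: (24,0) -> (36,0) [heading=0, draw]
LT 18: heading 0 -> 18
BK 9: (36,0) -> (27.44,-2.781) [heading=18, draw]
RT 60: heading 18 -> 318
LT 30: heading 318 -> 348
RT 120: heading 348 -> 228
FD 5: (27.44,-2.781) -> (24.095,-6.497) [heading=228, draw]
Final: pos=(24.095,-6.497), heading=228, 5 segment(s) drawn

Segment endpoints: x in {0, 16, 24, 24.095, 27.44, 36}, y in {-6.497, -2.781, 0}
xmin=0, ymin=-6.497, xmax=36, ymax=0

Answer: 0 -6.497 36 0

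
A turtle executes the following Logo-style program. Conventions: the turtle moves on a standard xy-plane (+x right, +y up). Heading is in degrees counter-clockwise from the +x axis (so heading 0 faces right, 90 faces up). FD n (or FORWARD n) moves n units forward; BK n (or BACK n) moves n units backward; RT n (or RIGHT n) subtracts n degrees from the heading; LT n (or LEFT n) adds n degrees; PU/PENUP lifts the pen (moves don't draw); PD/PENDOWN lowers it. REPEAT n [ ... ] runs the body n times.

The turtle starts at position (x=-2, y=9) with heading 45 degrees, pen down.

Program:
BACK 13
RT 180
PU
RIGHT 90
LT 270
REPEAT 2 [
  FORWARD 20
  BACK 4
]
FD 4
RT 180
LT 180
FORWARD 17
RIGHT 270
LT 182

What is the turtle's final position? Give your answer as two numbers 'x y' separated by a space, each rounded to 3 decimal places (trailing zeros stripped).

Answer: 26.284 37.284

Derivation:
Executing turtle program step by step:
Start: pos=(-2,9), heading=45, pen down
BK 13: (-2,9) -> (-11.192,-0.192) [heading=45, draw]
RT 180: heading 45 -> 225
PU: pen up
RT 90: heading 225 -> 135
LT 270: heading 135 -> 45
REPEAT 2 [
  -- iteration 1/2 --
  FD 20: (-11.192,-0.192) -> (2.95,13.95) [heading=45, move]
  BK 4: (2.95,13.95) -> (0.121,11.121) [heading=45, move]
  -- iteration 2/2 --
  FD 20: (0.121,11.121) -> (14.263,25.263) [heading=45, move]
  BK 4: (14.263,25.263) -> (11.435,22.435) [heading=45, move]
]
FD 4: (11.435,22.435) -> (14.263,25.263) [heading=45, move]
RT 180: heading 45 -> 225
LT 180: heading 225 -> 45
FD 17: (14.263,25.263) -> (26.284,37.284) [heading=45, move]
RT 270: heading 45 -> 135
LT 182: heading 135 -> 317
Final: pos=(26.284,37.284), heading=317, 1 segment(s) drawn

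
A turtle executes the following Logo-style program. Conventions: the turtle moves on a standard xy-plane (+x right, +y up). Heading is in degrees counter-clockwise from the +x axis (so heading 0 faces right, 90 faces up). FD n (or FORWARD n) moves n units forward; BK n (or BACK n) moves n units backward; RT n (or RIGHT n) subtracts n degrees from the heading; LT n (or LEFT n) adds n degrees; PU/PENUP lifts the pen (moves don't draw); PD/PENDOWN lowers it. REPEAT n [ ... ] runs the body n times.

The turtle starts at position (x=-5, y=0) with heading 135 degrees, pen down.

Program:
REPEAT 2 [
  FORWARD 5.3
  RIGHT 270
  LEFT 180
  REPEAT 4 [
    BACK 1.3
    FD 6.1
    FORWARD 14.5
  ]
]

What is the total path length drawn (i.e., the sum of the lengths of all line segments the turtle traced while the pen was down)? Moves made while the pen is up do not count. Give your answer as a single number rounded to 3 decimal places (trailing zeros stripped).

Answer: 185.8

Derivation:
Executing turtle program step by step:
Start: pos=(-5,0), heading=135, pen down
REPEAT 2 [
  -- iteration 1/2 --
  FD 5.3: (-5,0) -> (-8.748,3.748) [heading=135, draw]
  RT 270: heading 135 -> 225
  LT 180: heading 225 -> 45
  REPEAT 4 [
    -- iteration 1/4 --
    BK 1.3: (-8.748,3.748) -> (-9.667,2.828) [heading=45, draw]
    FD 6.1: (-9.667,2.828) -> (-5.354,7.142) [heading=45, draw]
    FD 14.5: (-5.354,7.142) -> (4.899,17.395) [heading=45, draw]
    -- iteration 2/4 --
    BK 1.3: (4.899,17.395) -> (3.98,16.476) [heading=45, draw]
    FD 6.1: (3.98,16.476) -> (8.294,20.789) [heading=45, draw]
    FD 14.5: (8.294,20.789) -> (18.547,31.042) [heading=45, draw]
    -- iteration 3/4 --
    BK 1.3: (18.547,31.042) -> (17.627,30.123) [heading=45, draw]
    FD 6.1: (17.627,30.123) -> (21.941,34.436) [heading=45, draw]
    FD 14.5: (21.941,34.436) -> (32.194,44.689) [heading=45, draw]
    -- iteration 4/4 --
    BK 1.3: (32.194,44.689) -> (31.275,43.77) [heading=45, draw]
    FD 6.1: (31.275,43.77) -> (35.588,48.083) [heading=45, draw]
    FD 14.5: (35.588,48.083) -> (45.841,58.336) [heading=45, draw]
  ]
  -- iteration 2/2 --
  FD 5.3: (45.841,58.336) -> (49.589,62.084) [heading=45, draw]
  RT 270: heading 45 -> 135
  LT 180: heading 135 -> 315
  REPEAT 4 [
    -- iteration 1/4 --
    BK 1.3: (49.589,62.084) -> (48.669,63.003) [heading=315, draw]
    FD 6.1: (48.669,63.003) -> (52.983,58.69) [heading=315, draw]
    FD 14.5: (52.983,58.69) -> (63.236,48.437) [heading=315, draw]
    -- iteration 2/4 --
    BK 1.3: (63.236,48.437) -> (62.317,49.356) [heading=315, draw]
    FD 6.1: (62.317,49.356) -> (66.63,45.043) [heading=315, draw]
    FD 14.5: (66.63,45.043) -> (76.883,34.79) [heading=315, draw]
    -- iteration 3/4 --
    BK 1.3: (76.883,34.79) -> (75.964,35.709) [heading=315, draw]
    FD 6.1: (75.964,35.709) -> (80.277,31.396) [heading=315, draw]
    FD 14.5: (80.277,31.396) -> (90.53,21.142) [heading=315, draw]
    -- iteration 4/4 --
    BK 1.3: (90.53,21.142) -> (89.611,22.062) [heading=315, draw]
    FD 6.1: (89.611,22.062) -> (93.924,17.748) [heading=315, draw]
    FD 14.5: (93.924,17.748) -> (104.177,7.495) [heading=315, draw]
  ]
]
Final: pos=(104.177,7.495), heading=315, 26 segment(s) drawn

Segment lengths:
  seg 1: (-5,0) -> (-8.748,3.748), length = 5.3
  seg 2: (-8.748,3.748) -> (-9.667,2.828), length = 1.3
  seg 3: (-9.667,2.828) -> (-5.354,7.142), length = 6.1
  seg 4: (-5.354,7.142) -> (4.899,17.395), length = 14.5
  seg 5: (4.899,17.395) -> (3.98,16.476), length = 1.3
  seg 6: (3.98,16.476) -> (8.294,20.789), length = 6.1
  seg 7: (8.294,20.789) -> (18.547,31.042), length = 14.5
  seg 8: (18.547,31.042) -> (17.627,30.123), length = 1.3
  seg 9: (17.627,30.123) -> (21.941,34.436), length = 6.1
  seg 10: (21.941,34.436) -> (32.194,44.689), length = 14.5
  seg 11: (32.194,44.689) -> (31.275,43.77), length = 1.3
  seg 12: (31.275,43.77) -> (35.588,48.083), length = 6.1
  seg 13: (35.588,48.083) -> (45.841,58.336), length = 14.5
  seg 14: (45.841,58.336) -> (49.589,62.084), length = 5.3
  seg 15: (49.589,62.084) -> (48.669,63.003), length = 1.3
  seg 16: (48.669,63.003) -> (52.983,58.69), length = 6.1
  seg 17: (52.983,58.69) -> (63.236,48.437), length = 14.5
  seg 18: (63.236,48.437) -> (62.317,49.356), length = 1.3
  seg 19: (62.317,49.356) -> (66.63,45.043), length = 6.1
  seg 20: (66.63,45.043) -> (76.883,34.79), length = 14.5
  seg 21: (76.883,34.79) -> (75.964,35.709), length = 1.3
  seg 22: (75.964,35.709) -> (80.277,31.396), length = 6.1
  seg 23: (80.277,31.396) -> (90.53,21.142), length = 14.5
  seg 24: (90.53,21.142) -> (89.611,22.062), length = 1.3
  seg 25: (89.611,22.062) -> (93.924,17.748), length = 6.1
  seg 26: (93.924,17.748) -> (104.177,7.495), length = 14.5
Total = 185.8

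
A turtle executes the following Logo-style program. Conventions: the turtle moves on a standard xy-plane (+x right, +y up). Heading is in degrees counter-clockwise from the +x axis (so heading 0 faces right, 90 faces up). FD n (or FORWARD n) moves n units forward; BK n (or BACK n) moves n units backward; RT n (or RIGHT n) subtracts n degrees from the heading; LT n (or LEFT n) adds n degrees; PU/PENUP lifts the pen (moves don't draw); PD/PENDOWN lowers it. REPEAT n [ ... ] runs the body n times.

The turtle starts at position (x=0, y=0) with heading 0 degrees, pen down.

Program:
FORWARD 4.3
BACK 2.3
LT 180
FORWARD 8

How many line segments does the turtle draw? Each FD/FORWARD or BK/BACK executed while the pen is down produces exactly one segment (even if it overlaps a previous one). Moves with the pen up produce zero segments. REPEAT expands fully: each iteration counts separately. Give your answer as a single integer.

Executing turtle program step by step:
Start: pos=(0,0), heading=0, pen down
FD 4.3: (0,0) -> (4.3,0) [heading=0, draw]
BK 2.3: (4.3,0) -> (2,0) [heading=0, draw]
LT 180: heading 0 -> 180
FD 8: (2,0) -> (-6,0) [heading=180, draw]
Final: pos=(-6,0), heading=180, 3 segment(s) drawn
Segments drawn: 3

Answer: 3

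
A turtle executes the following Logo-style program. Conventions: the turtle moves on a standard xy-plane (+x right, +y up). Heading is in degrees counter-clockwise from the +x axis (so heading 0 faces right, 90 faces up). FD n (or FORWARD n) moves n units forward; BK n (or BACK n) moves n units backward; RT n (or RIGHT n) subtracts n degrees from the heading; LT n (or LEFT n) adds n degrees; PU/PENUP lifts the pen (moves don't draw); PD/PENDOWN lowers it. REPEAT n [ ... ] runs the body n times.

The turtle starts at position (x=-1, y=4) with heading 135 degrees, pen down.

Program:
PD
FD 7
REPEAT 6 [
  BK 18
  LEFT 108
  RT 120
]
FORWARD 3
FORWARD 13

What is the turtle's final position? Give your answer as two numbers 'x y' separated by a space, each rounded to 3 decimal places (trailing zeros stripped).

Executing turtle program step by step:
Start: pos=(-1,4), heading=135, pen down
PD: pen down
FD 7: (-1,4) -> (-5.95,8.95) [heading=135, draw]
REPEAT 6 [
  -- iteration 1/6 --
  BK 18: (-5.95,8.95) -> (6.778,-3.778) [heading=135, draw]
  LT 108: heading 135 -> 243
  RT 120: heading 243 -> 123
  -- iteration 2/6 --
  BK 18: (6.778,-3.778) -> (16.582,-18.874) [heading=123, draw]
  LT 108: heading 123 -> 231
  RT 120: heading 231 -> 111
  -- iteration 3/6 --
  BK 18: (16.582,-18.874) -> (23.032,-35.679) [heading=111, draw]
  LT 108: heading 111 -> 219
  RT 120: heading 219 -> 99
  -- iteration 4/6 --
  BK 18: (23.032,-35.679) -> (25.848,-53.457) [heading=99, draw]
  LT 108: heading 99 -> 207
  RT 120: heading 207 -> 87
  -- iteration 5/6 --
  BK 18: (25.848,-53.457) -> (24.906,-71.432) [heading=87, draw]
  LT 108: heading 87 -> 195
  RT 120: heading 195 -> 75
  -- iteration 6/6 --
  BK 18: (24.906,-71.432) -> (20.247,-88.819) [heading=75, draw]
  LT 108: heading 75 -> 183
  RT 120: heading 183 -> 63
]
FD 3: (20.247,-88.819) -> (21.609,-86.146) [heading=63, draw]
FD 13: (21.609,-86.146) -> (27.511,-74.563) [heading=63, draw]
Final: pos=(27.511,-74.563), heading=63, 9 segment(s) drawn

Answer: 27.511 -74.563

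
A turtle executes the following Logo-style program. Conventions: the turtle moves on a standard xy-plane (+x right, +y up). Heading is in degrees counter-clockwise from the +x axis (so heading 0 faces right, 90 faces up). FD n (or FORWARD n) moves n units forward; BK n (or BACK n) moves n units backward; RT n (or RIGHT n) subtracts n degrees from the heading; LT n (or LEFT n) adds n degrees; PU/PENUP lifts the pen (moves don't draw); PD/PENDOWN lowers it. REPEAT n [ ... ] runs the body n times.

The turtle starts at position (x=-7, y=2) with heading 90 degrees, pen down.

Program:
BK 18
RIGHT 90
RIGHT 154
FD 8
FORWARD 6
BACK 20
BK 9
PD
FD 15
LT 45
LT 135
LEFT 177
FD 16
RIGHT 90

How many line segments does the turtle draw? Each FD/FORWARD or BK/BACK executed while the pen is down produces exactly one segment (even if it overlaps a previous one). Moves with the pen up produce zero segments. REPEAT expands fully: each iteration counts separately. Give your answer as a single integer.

Executing turtle program step by step:
Start: pos=(-7,2), heading=90, pen down
BK 18: (-7,2) -> (-7,-16) [heading=90, draw]
RT 90: heading 90 -> 0
RT 154: heading 0 -> 206
FD 8: (-7,-16) -> (-14.19,-19.507) [heading=206, draw]
FD 6: (-14.19,-19.507) -> (-19.583,-22.137) [heading=206, draw]
BK 20: (-19.583,-22.137) -> (-1.607,-13.37) [heading=206, draw]
BK 9: (-1.607,-13.37) -> (6.482,-9.424) [heading=206, draw]
PD: pen down
FD 15: (6.482,-9.424) -> (-7,-16) [heading=206, draw]
LT 45: heading 206 -> 251
LT 135: heading 251 -> 26
LT 177: heading 26 -> 203
FD 16: (-7,-16) -> (-21.728,-22.252) [heading=203, draw]
RT 90: heading 203 -> 113
Final: pos=(-21.728,-22.252), heading=113, 7 segment(s) drawn
Segments drawn: 7

Answer: 7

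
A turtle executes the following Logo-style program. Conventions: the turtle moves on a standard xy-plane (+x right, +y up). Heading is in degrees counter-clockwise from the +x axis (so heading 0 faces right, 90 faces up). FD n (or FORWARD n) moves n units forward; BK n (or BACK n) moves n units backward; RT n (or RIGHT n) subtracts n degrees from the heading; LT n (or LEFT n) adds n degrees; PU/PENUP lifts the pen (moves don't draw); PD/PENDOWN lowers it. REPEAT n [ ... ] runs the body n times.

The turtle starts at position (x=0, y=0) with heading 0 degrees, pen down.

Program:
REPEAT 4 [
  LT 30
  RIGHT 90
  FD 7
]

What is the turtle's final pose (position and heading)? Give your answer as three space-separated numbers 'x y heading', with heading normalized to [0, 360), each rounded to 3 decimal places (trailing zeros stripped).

Executing turtle program step by step:
Start: pos=(0,0), heading=0, pen down
REPEAT 4 [
  -- iteration 1/4 --
  LT 30: heading 0 -> 30
  RT 90: heading 30 -> 300
  FD 7: (0,0) -> (3.5,-6.062) [heading=300, draw]
  -- iteration 2/4 --
  LT 30: heading 300 -> 330
  RT 90: heading 330 -> 240
  FD 7: (3.5,-6.062) -> (0,-12.124) [heading=240, draw]
  -- iteration 3/4 --
  LT 30: heading 240 -> 270
  RT 90: heading 270 -> 180
  FD 7: (0,-12.124) -> (-7,-12.124) [heading=180, draw]
  -- iteration 4/4 --
  LT 30: heading 180 -> 210
  RT 90: heading 210 -> 120
  FD 7: (-7,-12.124) -> (-10.5,-6.062) [heading=120, draw]
]
Final: pos=(-10.5,-6.062), heading=120, 4 segment(s) drawn

Answer: -10.5 -6.062 120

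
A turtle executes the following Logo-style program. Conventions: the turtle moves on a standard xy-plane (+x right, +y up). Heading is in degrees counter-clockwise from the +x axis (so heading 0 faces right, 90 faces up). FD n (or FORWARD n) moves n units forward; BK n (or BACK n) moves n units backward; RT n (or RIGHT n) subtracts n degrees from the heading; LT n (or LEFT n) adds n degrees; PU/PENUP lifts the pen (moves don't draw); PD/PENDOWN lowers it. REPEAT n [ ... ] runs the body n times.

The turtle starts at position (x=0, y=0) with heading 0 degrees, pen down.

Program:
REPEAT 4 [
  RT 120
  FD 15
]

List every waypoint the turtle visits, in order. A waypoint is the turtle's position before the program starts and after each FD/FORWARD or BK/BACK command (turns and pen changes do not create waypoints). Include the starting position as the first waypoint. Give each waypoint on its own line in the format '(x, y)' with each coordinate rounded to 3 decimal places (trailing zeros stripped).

Executing turtle program step by step:
Start: pos=(0,0), heading=0, pen down
REPEAT 4 [
  -- iteration 1/4 --
  RT 120: heading 0 -> 240
  FD 15: (0,0) -> (-7.5,-12.99) [heading=240, draw]
  -- iteration 2/4 --
  RT 120: heading 240 -> 120
  FD 15: (-7.5,-12.99) -> (-15,0) [heading=120, draw]
  -- iteration 3/4 --
  RT 120: heading 120 -> 0
  FD 15: (-15,0) -> (0,0) [heading=0, draw]
  -- iteration 4/4 --
  RT 120: heading 0 -> 240
  FD 15: (0,0) -> (-7.5,-12.99) [heading=240, draw]
]
Final: pos=(-7.5,-12.99), heading=240, 4 segment(s) drawn
Waypoints (5 total):
(0, 0)
(-7.5, -12.99)
(-15, 0)
(0, 0)
(-7.5, -12.99)

Answer: (0, 0)
(-7.5, -12.99)
(-15, 0)
(0, 0)
(-7.5, -12.99)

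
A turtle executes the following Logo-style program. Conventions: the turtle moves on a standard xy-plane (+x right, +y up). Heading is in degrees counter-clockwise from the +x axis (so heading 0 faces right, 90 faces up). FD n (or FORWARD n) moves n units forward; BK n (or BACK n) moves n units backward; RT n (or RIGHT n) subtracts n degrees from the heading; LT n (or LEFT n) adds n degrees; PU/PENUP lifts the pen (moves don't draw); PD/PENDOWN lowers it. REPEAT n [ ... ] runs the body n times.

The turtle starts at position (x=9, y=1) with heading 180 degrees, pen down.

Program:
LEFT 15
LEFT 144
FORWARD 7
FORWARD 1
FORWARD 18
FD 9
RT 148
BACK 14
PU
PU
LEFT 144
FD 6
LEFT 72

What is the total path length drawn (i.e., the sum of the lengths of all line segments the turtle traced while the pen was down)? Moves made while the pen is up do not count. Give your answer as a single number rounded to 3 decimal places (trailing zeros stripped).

Executing turtle program step by step:
Start: pos=(9,1), heading=180, pen down
LT 15: heading 180 -> 195
LT 144: heading 195 -> 339
FD 7: (9,1) -> (15.535,-1.509) [heading=339, draw]
FD 1: (15.535,-1.509) -> (16.469,-1.867) [heading=339, draw]
FD 18: (16.469,-1.867) -> (33.273,-8.318) [heading=339, draw]
FD 9: (33.273,-8.318) -> (41.675,-11.543) [heading=339, draw]
RT 148: heading 339 -> 191
BK 14: (41.675,-11.543) -> (55.418,-8.872) [heading=191, draw]
PU: pen up
PU: pen up
LT 144: heading 191 -> 335
FD 6: (55.418,-8.872) -> (60.856,-11.407) [heading=335, move]
LT 72: heading 335 -> 47
Final: pos=(60.856,-11.407), heading=47, 5 segment(s) drawn

Segment lengths:
  seg 1: (9,1) -> (15.535,-1.509), length = 7
  seg 2: (15.535,-1.509) -> (16.469,-1.867), length = 1
  seg 3: (16.469,-1.867) -> (33.273,-8.318), length = 18
  seg 4: (33.273,-8.318) -> (41.675,-11.543), length = 9
  seg 5: (41.675,-11.543) -> (55.418,-8.872), length = 14
Total = 49

Answer: 49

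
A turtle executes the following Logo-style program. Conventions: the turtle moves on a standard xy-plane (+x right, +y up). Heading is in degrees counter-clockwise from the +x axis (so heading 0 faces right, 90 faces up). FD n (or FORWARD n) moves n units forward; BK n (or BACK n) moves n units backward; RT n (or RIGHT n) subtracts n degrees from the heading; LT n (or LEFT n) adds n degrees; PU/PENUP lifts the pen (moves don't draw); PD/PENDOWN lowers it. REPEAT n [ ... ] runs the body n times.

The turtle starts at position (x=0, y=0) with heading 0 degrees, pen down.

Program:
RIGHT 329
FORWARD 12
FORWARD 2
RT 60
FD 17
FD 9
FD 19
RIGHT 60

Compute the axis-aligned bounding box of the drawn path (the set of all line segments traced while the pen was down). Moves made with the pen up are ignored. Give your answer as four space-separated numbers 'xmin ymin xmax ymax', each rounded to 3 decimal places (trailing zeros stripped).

Answer: 0 -14.606 51.358 7.211

Derivation:
Executing turtle program step by step:
Start: pos=(0,0), heading=0, pen down
RT 329: heading 0 -> 31
FD 12: (0,0) -> (10.286,6.18) [heading=31, draw]
FD 2: (10.286,6.18) -> (12,7.211) [heading=31, draw]
RT 60: heading 31 -> 331
FD 17: (12,7.211) -> (26.869,-1.031) [heading=331, draw]
FD 9: (26.869,-1.031) -> (34.74,-5.395) [heading=331, draw]
FD 19: (34.74,-5.395) -> (51.358,-14.606) [heading=331, draw]
RT 60: heading 331 -> 271
Final: pos=(51.358,-14.606), heading=271, 5 segment(s) drawn

Segment endpoints: x in {0, 10.286, 12, 26.869, 34.74, 51.358}, y in {-14.606, -5.395, -1.031, 0, 6.18, 7.211}
xmin=0, ymin=-14.606, xmax=51.358, ymax=7.211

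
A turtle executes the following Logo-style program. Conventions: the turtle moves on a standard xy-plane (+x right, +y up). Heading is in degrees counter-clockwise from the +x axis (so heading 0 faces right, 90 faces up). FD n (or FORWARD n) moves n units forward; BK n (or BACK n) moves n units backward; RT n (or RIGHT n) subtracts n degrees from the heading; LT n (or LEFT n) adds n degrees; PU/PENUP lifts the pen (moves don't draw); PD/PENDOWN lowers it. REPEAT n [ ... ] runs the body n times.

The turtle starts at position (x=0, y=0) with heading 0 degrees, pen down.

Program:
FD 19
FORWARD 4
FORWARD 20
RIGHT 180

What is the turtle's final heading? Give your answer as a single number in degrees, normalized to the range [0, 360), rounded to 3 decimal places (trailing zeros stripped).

Answer: 180

Derivation:
Executing turtle program step by step:
Start: pos=(0,0), heading=0, pen down
FD 19: (0,0) -> (19,0) [heading=0, draw]
FD 4: (19,0) -> (23,0) [heading=0, draw]
FD 20: (23,0) -> (43,0) [heading=0, draw]
RT 180: heading 0 -> 180
Final: pos=(43,0), heading=180, 3 segment(s) drawn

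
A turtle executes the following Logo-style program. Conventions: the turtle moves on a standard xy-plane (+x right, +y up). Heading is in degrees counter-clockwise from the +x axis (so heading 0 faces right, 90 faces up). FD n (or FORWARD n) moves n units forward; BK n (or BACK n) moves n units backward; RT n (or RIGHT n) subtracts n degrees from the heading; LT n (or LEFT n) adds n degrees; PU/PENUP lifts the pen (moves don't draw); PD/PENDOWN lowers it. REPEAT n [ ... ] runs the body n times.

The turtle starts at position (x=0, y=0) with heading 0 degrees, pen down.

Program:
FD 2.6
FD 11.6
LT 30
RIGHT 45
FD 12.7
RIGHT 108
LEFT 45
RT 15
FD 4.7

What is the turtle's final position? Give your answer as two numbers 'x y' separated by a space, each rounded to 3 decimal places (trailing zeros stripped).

Executing turtle program step by step:
Start: pos=(0,0), heading=0, pen down
FD 2.6: (0,0) -> (2.6,0) [heading=0, draw]
FD 11.6: (2.6,0) -> (14.2,0) [heading=0, draw]
LT 30: heading 0 -> 30
RT 45: heading 30 -> 345
FD 12.7: (14.2,0) -> (26.467,-3.287) [heading=345, draw]
RT 108: heading 345 -> 237
LT 45: heading 237 -> 282
RT 15: heading 282 -> 267
FD 4.7: (26.467,-3.287) -> (26.221,-7.981) [heading=267, draw]
Final: pos=(26.221,-7.981), heading=267, 4 segment(s) drawn

Answer: 26.221 -7.981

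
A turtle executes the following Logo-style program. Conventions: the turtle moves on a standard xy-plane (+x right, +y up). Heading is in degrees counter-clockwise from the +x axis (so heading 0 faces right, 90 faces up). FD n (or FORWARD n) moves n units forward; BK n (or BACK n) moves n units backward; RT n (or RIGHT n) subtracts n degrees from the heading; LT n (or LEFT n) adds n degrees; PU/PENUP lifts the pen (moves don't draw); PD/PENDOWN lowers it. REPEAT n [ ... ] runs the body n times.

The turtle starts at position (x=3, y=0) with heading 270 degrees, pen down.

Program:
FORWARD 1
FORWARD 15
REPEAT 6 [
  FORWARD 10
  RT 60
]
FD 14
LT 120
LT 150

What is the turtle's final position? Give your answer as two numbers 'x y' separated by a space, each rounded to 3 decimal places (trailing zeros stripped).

Answer: 3 -30

Derivation:
Executing turtle program step by step:
Start: pos=(3,0), heading=270, pen down
FD 1: (3,0) -> (3,-1) [heading=270, draw]
FD 15: (3,-1) -> (3,-16) [heading=270, draw]
REPEAT 6 [
  -- iteration 1/6 --
  FD 10: (3,-16) -> (3,-26) [heading=270, draw]
  RT 60: heading 270 -> 210
  -- iteration 2/6 --
  FD 10: (3,-26) -> (-5.66,-31) [heading=210, draw]
  RT 60: heading 210 -> 150
  -- iteration 3/6 --
  FD 10: (-5.66,-31) -> (-14.321,-26) [heading=150, draw]
  RT 60: heading 150 -> 90
  -- iteration 4/6 --
  FD 10: (-14.321,-26) -> (-14.321,-16) [heading=90, draw]
  RT 60: heading 90 -> 30
  -- iteration 5/6 --
  FD 10: (-14.321,-16) -> (-5.66,-11) [heading=30, draw]
  RT 60: heading 30 -> 330
  -- iteration 6/6 --
  FD 10: (-5.66,-11) -> (3,-16) [heading=330, draw]
  RT 60: heading 330 -> 270
]
FD 14: (3,-16) -> (3,-30) [heading=270, draw]
LT 120: heading 270 -> 30
LT 150: heading 30 -> 180
Final: pos=(3,-30), heading=180, 9 segment(s) drawn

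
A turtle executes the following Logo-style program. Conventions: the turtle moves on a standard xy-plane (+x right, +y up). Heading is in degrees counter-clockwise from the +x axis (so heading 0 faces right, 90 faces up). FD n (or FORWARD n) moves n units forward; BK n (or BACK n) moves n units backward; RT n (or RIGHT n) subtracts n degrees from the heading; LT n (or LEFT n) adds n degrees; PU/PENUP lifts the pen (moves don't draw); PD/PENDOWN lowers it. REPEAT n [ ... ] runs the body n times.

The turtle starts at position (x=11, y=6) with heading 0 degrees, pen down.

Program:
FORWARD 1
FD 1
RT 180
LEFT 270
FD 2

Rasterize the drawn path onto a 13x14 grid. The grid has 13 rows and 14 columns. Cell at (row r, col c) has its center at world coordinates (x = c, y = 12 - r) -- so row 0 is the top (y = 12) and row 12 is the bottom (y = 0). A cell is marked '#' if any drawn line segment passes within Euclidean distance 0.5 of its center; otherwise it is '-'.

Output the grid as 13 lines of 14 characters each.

Segment 0: (11,6) -> (12,6)
Segment 1: (12,6) -> (13,6)
Segment 2: (13,6) -> (13,8)

Answer: --------------
--------------
--------------
--------------
-------------#
-------------#
-----------###
--------------
--------------
--------------
--------------
--------------
--------------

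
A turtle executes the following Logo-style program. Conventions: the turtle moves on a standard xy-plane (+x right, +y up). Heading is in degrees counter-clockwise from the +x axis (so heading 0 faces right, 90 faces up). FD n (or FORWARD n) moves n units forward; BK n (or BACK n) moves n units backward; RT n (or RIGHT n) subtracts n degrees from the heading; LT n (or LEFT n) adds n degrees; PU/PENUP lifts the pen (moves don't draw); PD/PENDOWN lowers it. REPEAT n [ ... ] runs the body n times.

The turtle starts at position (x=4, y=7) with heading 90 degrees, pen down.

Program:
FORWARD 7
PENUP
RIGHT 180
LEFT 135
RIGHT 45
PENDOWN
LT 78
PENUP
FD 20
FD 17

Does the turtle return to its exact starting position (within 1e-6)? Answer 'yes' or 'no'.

Executing turtle program step by step:
Start: pos=(4,7), heading=90, pen down
FD 7: (4,7) -> (4,14) [heading=90, draw]
PU: pen up
RT 180: heading 90 -> 270
LT 135: heading 270 -> 45
RT 45: heading 45 -> 0
PD: pen down
LT 78: heading 0 -> 78
PU: pen up
FD 20: (4,14) -> (8.158,33.563) [heading=78, move]
FD 17: (8.158,33.563) -> (11.693,50.191) [heading=78, move]
Final: pos=(11.693,50.191), heading=78, 1 segment(s) drawn

Start position: (4, 7)
Final position: (11.693, 50.191)
Distance = 43.871; >= 1e-6 -> NOT closed

Answer: no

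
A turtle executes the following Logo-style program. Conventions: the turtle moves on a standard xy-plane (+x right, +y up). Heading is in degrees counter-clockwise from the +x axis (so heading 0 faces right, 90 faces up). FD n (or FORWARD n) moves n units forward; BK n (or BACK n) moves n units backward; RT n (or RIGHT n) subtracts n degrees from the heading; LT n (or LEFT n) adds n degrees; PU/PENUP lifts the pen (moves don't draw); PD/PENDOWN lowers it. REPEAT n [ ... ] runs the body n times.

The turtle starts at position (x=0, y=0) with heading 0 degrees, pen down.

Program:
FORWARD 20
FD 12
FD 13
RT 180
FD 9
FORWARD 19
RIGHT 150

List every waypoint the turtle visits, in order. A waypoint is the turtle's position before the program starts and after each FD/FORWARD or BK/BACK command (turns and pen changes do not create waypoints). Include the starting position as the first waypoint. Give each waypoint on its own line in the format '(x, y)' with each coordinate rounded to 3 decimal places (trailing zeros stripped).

Answer: (0, 0)
(20, 0)
(32, 0)
(45, 0)
(36, 0)
(17, 0)

Derivation:
Executing turtle program step by step:
Start: pos=(0,0), heading=0, pen down
FD 20: (0,0) -> (20,0) [heading=0, draw]
FD 12: (20,0) -> (32,0) [heading=0, draw]
FD 13: (32,0) -> (45,0) [heading=0, draw]
RT 180: heading 0 -> 180
FD 9: (45,0) -> (36,0) [heading=180, draw]
FD 19: (36,0) -> (17,0) [heading=180, draw]
RT 150: heading 180 -> 30
Final: pos=(17,0), heading=30, 5 segment(s) drawn
Waypoints (6 total):
(0, 0)
(20, 0)
(32, 0)
(45, 0)
(36, 0)
(17, 0)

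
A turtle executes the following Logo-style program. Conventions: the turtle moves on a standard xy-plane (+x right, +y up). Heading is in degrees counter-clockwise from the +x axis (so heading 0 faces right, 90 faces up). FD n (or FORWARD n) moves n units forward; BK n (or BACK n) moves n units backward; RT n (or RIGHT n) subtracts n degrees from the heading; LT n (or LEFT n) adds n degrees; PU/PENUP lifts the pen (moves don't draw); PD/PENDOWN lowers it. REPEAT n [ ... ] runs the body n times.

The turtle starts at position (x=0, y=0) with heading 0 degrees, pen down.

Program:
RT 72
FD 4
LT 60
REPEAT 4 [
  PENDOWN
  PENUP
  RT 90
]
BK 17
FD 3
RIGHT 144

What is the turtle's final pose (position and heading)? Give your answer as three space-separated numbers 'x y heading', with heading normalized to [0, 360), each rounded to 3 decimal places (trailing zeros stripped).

Executing turtle program step by step:
Start: pos=(0,0), heading=0, pen down
RT 72: heading 0 -> 288
FD 4: (0,0) -> (1.236,-3.804) [heading=288, draw]
LT 60: heading 288 -> 348
REPEAT 4 [
  -- iteration 1/4 --
  PD: pen down
  PU: pen up
  RT 90: heading 348 -> 258
  -- iteration 2/4 --
  PD: pen down
  PU: pen up
  RT 90: heading 258 -> 168
  -- iteration 3/4 --
  PD: pen down
  PU: pen up
  RT 90: heading 168 -> 78
  -- iteration 4/4 --
  PD: pen down
  PU: pen up
  RT 90: heading 78 -> 348
]
BK 17: (1.236,-3.804) -> (-15.392,-0.27) [heading=348, move]
FD 3: (-15.392,-0.27) -> (-12.458,-0.893) [heading=348, move]
RT 144: heading 348 -> 204
Final: pos=(-12.458,-0.893), heading=204, 1 segment(s) drawn

Answer: -12.458 -0.893 204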